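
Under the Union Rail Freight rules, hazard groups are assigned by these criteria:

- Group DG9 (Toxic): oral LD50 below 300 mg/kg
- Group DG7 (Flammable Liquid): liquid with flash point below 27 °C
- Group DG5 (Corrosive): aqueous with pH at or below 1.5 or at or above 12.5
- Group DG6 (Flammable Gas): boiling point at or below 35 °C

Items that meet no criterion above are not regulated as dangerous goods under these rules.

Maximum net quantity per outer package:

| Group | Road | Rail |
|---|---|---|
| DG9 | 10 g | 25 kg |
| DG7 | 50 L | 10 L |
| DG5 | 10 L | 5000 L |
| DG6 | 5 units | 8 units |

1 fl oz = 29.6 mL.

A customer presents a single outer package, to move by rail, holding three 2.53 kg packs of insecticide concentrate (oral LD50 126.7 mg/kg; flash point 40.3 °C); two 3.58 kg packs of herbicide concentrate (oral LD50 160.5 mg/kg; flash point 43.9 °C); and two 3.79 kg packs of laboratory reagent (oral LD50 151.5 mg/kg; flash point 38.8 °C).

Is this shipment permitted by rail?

Oral LD50 126.7 mg/kg meets the Group DG9 criterion (Toxic), so the insecticide concentrate is Group DG9.
Oral LD50 160.5 mg/kg meets the Group DG9 criterion (Toxic), so the herbicide concentrate is Group DG9.
With oral LD50 151.5 mg/kg (< 300 mg/kg), the laboratory reagent falls in Group DG9.
Total Group DG9: (three 2.53 kg packs = 7.59 kg) + (two 3.58 kg packs = 7.16 kg) + (two 3.79 kg packs = 7.58 kg) = 22.33 kg.
That is within the Group DG9 rail limit of 25 kg.

Yes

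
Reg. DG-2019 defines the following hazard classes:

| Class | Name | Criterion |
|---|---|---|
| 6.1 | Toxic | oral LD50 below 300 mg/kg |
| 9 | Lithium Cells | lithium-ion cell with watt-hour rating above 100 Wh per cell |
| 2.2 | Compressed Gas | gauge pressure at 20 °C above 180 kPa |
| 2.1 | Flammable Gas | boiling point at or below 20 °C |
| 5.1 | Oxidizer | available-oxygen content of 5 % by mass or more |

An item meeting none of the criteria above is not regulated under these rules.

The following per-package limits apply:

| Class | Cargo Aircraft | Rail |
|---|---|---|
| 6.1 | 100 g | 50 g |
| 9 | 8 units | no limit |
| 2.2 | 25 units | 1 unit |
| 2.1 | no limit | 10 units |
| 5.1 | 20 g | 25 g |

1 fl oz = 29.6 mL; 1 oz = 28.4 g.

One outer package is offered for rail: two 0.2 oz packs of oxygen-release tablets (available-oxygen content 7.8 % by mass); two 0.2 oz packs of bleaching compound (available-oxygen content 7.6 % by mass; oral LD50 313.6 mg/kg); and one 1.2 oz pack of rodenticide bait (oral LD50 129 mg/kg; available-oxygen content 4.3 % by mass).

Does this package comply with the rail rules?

Available-oxygen content 7.8 % by mass meets the Class 5.1 criterion (Oxidizer), so the oxygen-release tablets are Class 5.1.
Available-oxygen content 7.6 % by mass meets the Class 5.1 criterion (Oxidizer), so the bleaching compound is Class 5.1.
With oral LD50 129 mg/kg (< 300 mg/kg), the rodenticide bait falls in Class 6.1.
Total Class 5.1: (two 0.2 oz packs = 11.36 g) + (two 0.2 oz packs = 11.36 g) = 22.72 g.
22.72 g ≤ 25 g (rail limit, Class 5.1) — within limit.
Class 6.1 quantity: one 1.2 oz pack = 34.08 g.
34.08 g is within the rail limit of 50 g for Class 6.1.
Every hazard class is within its rail limit and no segregation rule is violated.

Yes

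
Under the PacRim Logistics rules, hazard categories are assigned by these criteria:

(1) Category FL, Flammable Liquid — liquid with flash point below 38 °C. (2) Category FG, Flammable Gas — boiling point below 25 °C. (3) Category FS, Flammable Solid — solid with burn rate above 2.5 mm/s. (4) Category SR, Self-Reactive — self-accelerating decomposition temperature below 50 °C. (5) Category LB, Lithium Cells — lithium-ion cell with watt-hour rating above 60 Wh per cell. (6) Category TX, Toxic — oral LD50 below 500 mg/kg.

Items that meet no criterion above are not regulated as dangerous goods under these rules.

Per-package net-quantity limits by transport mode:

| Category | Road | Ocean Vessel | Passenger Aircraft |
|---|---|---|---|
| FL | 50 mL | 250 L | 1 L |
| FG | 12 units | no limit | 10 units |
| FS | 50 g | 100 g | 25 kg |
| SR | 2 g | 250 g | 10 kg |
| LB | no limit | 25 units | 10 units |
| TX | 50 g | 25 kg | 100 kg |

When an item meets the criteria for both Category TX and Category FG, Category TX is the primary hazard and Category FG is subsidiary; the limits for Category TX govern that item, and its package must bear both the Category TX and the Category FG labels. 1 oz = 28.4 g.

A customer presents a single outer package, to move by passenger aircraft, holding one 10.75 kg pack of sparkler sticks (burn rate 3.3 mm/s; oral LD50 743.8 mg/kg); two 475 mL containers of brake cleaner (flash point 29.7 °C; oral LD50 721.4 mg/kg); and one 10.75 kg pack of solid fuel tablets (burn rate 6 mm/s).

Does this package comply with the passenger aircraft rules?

Burn rate 3.3 mm/s meets the Category FS criterion (Flammable Solid), so the sparkler sticks are Category FS.
Brake cleaner: flash point 29.7 °C < 38 °C → Category FL (Flammable Liquid).
With burn rate 6 mm/s (> 2.5 mm/s), the solid fuel tablets fall in Category FS.
Category FS net quantity: 10.75 kg + 10.75 kg = 21.5 kg.
That is within the Category FS passenger aircraft limit of 25 kg.
Category FL quantity: two 475 mL containers = 950 mL.
That is within the Category FL passenger aircraft limit of 1 L.
Every hazard category is within its passenger aircraft limit and no segregation rule is violated.

Yes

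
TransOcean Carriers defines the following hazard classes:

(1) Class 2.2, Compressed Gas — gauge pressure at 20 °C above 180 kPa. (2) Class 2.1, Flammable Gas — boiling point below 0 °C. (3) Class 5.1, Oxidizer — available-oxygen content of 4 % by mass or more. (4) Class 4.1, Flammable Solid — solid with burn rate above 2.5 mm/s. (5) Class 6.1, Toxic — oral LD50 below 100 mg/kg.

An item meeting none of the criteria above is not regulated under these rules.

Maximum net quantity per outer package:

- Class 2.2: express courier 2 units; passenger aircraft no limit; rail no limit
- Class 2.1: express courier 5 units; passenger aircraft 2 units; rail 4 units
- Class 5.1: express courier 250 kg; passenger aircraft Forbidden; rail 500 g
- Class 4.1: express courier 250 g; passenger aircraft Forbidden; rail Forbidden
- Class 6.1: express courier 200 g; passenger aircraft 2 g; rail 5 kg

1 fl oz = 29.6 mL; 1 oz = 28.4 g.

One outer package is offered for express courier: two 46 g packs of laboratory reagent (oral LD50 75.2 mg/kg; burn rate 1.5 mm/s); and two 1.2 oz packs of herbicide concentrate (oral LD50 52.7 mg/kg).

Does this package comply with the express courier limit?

Yes

With oral LD50 75.2 mg/kg (< 100 mg/kg), the laboratory reagent falls in Class 6.1.
With oral LD50 52.7 mg/kg (< 100 mg/kg), the herbicide concentrate falls in Class 6.1.
Total Class 6.1: (two 46 g packs = 92 g) + (two 1.2 oz packs = 68.16 g) = 160.16 g.
160.16 g ≤ 200 g (express courier limit, Class 6.1) — within limit.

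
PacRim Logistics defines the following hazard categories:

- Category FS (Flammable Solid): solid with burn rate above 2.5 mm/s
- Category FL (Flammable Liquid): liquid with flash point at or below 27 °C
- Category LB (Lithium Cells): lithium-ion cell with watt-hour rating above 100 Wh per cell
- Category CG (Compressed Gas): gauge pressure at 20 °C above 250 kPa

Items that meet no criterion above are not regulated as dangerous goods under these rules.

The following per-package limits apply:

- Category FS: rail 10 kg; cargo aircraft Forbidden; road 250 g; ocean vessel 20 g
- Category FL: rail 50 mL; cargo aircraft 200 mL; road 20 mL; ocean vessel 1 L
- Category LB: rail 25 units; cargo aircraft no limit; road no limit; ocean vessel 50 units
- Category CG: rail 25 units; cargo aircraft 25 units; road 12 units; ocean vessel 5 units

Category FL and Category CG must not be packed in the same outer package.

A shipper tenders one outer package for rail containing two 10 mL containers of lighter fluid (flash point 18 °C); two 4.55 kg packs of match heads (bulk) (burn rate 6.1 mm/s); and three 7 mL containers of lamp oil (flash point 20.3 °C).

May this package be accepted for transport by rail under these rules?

With flash point 18 °C (≤ 27 °C), the lighter fluid falls in Category FL.
With burn rate 6.1 mm/s (> 2.5 mm/s), the match heads (bulk) fall in Category FS.
Lamp oil: flash point 20.3 °C ≤ 27 °C → Category FL (Flammable Liquid).
Total Category FL: (two 10 mL containers = 20 mL) + (three 7 mL containers = 21 mL) = 41 mL.
41 mL ≤ 50 mL (rail limit, Category FL) — within limit.
Category FS quantity: two 4.55 kg packs = 9.1 kg.
That is within the Category FS rail limit of 10 kg.
The segregation rule (Category FL with Category CG) does not apply to Category FL with Category FS.
Every hazard category is within its rail limit and no segregation rule is violated.

Yes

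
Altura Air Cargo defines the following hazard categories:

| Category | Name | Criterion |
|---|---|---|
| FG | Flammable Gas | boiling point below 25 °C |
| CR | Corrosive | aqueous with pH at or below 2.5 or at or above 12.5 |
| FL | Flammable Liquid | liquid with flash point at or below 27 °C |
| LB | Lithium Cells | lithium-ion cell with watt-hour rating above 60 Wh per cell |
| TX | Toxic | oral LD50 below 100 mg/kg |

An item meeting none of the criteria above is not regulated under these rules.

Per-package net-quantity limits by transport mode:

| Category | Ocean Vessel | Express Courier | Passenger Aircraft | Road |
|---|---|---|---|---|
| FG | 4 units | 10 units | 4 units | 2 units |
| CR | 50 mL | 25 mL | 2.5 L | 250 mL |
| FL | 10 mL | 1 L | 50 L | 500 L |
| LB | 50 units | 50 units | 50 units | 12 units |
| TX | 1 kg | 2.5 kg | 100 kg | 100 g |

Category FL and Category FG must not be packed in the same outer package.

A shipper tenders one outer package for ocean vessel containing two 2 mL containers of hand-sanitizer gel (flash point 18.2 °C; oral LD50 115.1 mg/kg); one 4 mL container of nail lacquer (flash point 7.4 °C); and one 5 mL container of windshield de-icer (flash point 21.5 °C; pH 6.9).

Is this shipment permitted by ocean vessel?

Flash point 18.2 °C meets the Category FL criterion (Flammable Liquid), so the hand-sanitizer gel is Category FL.
Flash point 7.4 °C meets the Category FL criterion (Flammable Liquid), so the nail lacquer is Category FL.
The windshield de-icer has flash point 21.5 °C, which is ≤ 27 °C, so it is Category FL (Flammable Liquid).
Category FL net quantity: (two 2 mL containers = 4 mL) + 4 mL + 5 mL = 13 mL.
13 mL > 10 mL (ocean vessel limit, Category FL) — over the limit.

No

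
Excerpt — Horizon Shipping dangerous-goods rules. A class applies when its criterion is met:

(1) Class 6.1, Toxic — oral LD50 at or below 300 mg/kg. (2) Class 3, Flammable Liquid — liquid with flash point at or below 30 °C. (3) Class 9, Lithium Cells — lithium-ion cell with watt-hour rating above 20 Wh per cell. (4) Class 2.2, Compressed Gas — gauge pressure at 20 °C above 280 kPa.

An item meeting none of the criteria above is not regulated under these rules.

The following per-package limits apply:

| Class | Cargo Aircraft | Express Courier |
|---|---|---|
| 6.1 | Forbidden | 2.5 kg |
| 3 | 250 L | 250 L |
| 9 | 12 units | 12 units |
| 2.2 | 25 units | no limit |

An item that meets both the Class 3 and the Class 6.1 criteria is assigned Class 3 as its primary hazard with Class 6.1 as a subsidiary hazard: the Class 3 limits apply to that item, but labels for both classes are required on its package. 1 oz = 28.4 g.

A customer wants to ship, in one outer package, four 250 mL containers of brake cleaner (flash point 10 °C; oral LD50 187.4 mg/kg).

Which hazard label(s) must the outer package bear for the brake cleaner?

Brake cleaner: flash point 10 °C ≤ 30 °C → Class 3 (Flammable Liquid).
With oral LD50 187.4 mg/kg (≤ 300 mg/kg), the brake cleaner falls in Class 6.1.
By the precedence rule Class 3 is primary and Class 6.1 is subsidiary, and that rule requires both labels on the package.

Class 3 and 6.1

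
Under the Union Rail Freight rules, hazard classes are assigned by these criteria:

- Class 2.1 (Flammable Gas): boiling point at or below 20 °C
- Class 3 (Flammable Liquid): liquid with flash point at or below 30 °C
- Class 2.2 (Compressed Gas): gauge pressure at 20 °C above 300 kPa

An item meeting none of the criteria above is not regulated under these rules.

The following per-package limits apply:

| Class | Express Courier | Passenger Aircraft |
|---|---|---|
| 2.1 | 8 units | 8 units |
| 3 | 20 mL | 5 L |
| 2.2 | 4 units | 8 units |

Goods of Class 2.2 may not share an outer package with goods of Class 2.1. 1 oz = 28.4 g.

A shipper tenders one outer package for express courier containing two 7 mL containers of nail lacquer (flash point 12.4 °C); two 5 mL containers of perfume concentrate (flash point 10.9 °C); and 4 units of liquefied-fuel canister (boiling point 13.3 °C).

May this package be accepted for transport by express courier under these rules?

No

Flash point 12.4 °C meets the Class 3 criterion (Flammable Liquid), so the nail lacquer is Class 3.
The perfume concentrate has flash point 10.9 °C, which is ≤ 30 °C, so it is Class 3 (Flammable Liquid).
With boiling point 13.3 °C (≤ 20 °C), the liquefied-fuel canister falls in Class 2.1.
Total Class 3: (two 7 mL containers = 14 mL) + (two 5 mL containers = 10 mL) = 24 mL.
That exceeds the Class 3 express courier limit of 20 mL.
Class 2.1 quantity: 4 units.
4 units is within the express courier limit of 8 units for Class 2.1.
The segregation rule (Class 2.2 with Class 2.1) does not apply to Class 3 with Class 2.1.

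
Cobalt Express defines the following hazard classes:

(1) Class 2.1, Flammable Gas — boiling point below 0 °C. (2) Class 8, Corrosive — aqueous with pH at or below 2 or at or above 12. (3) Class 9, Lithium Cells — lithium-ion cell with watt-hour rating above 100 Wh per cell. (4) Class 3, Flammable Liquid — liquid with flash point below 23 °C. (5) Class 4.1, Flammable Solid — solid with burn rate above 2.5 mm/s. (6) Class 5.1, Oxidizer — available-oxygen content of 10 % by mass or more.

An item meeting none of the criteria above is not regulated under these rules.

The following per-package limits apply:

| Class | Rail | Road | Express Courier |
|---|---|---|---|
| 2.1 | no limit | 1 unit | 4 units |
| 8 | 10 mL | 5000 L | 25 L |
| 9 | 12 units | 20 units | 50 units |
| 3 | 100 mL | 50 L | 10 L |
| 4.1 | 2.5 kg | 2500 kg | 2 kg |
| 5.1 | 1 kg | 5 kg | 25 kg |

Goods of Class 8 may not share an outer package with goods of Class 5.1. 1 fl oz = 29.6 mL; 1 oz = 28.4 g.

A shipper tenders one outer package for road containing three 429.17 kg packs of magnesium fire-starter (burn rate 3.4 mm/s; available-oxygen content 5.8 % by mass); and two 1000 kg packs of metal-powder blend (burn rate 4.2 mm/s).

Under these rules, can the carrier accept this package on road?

With burn rate 3.4 mm/s (> 2.5 mm/s), the magnesium fire-starter falls in Class 4.1.
The metal-powder blend has burn rate 4.2 mm/s, which is > 2.5 mm/s, so it is Class 4.1 (Flammable Solid).
Class 4.1 net quantity: (three 429.17 kg packs = 1287.51 kg) + (two 1000 kg packs = 2000 kg) = 3287.51 kg.
3287.51 kg > 2500 kg (road limit, Class 4.1) — over the limit.

No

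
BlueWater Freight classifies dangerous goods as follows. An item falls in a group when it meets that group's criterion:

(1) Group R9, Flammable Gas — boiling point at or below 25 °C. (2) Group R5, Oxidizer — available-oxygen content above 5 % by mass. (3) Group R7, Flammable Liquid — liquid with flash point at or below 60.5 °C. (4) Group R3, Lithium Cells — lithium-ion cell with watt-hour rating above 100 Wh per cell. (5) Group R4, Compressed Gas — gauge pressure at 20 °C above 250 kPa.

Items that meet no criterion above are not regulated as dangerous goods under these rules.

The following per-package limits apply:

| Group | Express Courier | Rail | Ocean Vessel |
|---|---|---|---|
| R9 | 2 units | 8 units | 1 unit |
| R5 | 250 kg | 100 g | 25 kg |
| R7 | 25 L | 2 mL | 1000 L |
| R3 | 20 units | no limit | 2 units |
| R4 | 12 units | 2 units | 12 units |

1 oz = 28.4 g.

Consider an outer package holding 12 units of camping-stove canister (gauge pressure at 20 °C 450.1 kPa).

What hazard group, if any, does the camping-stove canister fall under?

Group R4

With gauge pressure at 20 °C 450.1 kPa (> 250 kPa), the camping-stove canister falls in Group R4.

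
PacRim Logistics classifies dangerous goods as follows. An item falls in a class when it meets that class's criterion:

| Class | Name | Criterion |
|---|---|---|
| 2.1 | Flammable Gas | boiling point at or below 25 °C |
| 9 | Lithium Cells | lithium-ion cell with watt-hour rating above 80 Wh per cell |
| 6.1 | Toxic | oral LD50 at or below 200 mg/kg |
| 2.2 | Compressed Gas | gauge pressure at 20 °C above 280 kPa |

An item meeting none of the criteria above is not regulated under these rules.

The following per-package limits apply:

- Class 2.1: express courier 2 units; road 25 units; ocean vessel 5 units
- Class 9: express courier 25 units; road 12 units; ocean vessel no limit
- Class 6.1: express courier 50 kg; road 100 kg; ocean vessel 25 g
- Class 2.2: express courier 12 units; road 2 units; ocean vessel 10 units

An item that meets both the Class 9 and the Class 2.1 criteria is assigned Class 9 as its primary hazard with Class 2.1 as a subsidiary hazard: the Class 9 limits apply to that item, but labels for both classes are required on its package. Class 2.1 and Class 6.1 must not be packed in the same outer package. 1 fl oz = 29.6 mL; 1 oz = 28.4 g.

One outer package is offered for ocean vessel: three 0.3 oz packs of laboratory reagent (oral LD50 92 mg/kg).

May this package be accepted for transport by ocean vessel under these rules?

The laboratory reagent has oral LD50 92 mg/kg, which is ≤ 200 mg/kg, so it is Class 6.1 (Toxic).
Class 6.1 quantity: three 0.3 oz packs = 25.56 g.
25.56 g > 25 g (ocean vessel limit, Class 6.1) — over the limit.

No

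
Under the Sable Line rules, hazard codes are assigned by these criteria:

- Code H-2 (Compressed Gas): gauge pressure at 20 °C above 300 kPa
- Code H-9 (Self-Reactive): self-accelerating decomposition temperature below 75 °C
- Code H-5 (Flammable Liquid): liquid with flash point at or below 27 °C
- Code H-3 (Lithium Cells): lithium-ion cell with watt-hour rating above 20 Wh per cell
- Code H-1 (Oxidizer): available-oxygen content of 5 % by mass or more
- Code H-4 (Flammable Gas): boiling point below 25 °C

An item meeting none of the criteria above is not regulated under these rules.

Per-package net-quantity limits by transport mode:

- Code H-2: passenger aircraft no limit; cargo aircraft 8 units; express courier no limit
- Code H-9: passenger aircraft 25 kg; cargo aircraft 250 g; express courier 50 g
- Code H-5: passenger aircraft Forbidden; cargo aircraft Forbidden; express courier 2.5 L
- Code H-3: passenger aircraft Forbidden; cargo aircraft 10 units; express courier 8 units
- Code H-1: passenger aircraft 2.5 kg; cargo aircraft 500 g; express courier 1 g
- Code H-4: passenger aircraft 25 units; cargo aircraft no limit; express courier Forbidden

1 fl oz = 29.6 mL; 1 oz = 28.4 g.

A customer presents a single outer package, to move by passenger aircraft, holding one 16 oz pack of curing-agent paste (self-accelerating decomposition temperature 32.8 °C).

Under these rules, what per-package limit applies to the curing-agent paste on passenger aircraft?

25 kg

With self-accelerating decomposition temperature 32.8 °C (< 75 °C), the curing-agent paste falls in Code H-9.
The passenger aircraft limit for Code H-9 is 25 kg.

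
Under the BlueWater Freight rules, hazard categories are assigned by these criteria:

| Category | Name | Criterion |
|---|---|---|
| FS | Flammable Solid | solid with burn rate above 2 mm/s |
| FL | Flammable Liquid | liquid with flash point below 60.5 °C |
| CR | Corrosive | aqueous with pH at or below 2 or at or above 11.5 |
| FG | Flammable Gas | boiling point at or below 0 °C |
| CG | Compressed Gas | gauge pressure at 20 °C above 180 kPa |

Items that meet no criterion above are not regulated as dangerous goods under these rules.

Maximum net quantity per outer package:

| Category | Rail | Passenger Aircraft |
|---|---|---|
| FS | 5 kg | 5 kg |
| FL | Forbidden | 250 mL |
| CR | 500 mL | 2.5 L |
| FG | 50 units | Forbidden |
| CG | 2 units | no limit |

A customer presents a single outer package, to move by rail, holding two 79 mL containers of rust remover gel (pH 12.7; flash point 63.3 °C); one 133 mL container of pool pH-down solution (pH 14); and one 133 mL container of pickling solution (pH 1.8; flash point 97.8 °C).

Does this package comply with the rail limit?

The rust remover gel has pH 12.7, which is ≥ 11.5, so it is Category CR (Corrosive).
pH 14 meets the Category CR criterion (Corrosive), so the pool pH-down solution is Category CR.
Pickling solution: pH 1.8 ≤ 2 → Category CR (Corrosive).
Category CR net quantity: (two 79 mL containers = 158 mL) + 133 mL + 133 mL = 424 mL.
424 mL ≤ 500 mL (rail limit, Category CR) — within limit.

Yes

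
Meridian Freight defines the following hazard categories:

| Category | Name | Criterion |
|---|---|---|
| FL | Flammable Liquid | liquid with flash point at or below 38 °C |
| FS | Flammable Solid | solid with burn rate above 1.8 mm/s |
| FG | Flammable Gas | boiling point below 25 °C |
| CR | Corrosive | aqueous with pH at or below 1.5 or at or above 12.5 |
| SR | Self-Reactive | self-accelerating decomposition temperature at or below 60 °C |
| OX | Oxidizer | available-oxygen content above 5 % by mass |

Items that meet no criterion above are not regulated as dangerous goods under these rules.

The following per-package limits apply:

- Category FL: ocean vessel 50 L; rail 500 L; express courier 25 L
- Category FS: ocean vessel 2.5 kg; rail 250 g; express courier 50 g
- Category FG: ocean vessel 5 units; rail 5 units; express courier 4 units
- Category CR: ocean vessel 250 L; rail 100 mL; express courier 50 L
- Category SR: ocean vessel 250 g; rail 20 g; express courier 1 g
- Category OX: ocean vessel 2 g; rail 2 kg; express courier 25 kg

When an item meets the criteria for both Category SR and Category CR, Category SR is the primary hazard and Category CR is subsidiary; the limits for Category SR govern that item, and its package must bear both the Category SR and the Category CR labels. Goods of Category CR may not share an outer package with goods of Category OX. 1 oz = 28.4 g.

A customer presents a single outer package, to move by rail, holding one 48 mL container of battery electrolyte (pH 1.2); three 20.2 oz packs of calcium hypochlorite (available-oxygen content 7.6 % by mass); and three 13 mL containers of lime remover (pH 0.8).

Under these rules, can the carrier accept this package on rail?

With pH 1.2 (≤ 1.5), the battery electrolyte falls in Category CR.
Available-oxygen content 7.6 % by mass meets the Category OX criterion (Oxidizer), so the calcium hypochlorite is Category OX.
Lime remover: pH 0.8 ≤ 1.5 → Category CR (Corrosive).
Total Category CR: 48 mL + (three 13 mL containers = 39 mL) = 87 mL.
That is within the Category CR rail limit of 100 mL.
Category OX quantity: three 20.2 oz packs = 1721.04 g.
That is within the Category OX rail limit of 2 kg.
Category CR and Category OX may not share an outer package.

No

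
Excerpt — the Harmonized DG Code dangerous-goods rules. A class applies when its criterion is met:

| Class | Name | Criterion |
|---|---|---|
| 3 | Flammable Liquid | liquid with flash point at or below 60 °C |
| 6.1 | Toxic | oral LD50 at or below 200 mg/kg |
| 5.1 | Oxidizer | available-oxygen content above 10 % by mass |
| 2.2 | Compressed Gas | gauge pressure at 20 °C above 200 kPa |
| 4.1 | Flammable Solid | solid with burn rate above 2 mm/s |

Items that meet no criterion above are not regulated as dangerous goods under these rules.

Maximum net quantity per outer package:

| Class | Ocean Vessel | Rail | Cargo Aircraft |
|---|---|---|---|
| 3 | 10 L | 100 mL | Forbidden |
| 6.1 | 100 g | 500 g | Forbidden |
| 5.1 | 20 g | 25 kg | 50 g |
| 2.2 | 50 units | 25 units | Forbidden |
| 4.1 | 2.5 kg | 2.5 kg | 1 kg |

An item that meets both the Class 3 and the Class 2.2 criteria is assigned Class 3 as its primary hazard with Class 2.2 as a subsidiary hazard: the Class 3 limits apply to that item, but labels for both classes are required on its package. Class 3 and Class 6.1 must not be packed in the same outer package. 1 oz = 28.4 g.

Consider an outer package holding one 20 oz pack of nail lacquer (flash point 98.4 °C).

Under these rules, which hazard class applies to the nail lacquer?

flash point 98.4 °C is not below 60 °C, so Class 3 does not apply.
No criterion is met, so the item is not regulated.

Not regulated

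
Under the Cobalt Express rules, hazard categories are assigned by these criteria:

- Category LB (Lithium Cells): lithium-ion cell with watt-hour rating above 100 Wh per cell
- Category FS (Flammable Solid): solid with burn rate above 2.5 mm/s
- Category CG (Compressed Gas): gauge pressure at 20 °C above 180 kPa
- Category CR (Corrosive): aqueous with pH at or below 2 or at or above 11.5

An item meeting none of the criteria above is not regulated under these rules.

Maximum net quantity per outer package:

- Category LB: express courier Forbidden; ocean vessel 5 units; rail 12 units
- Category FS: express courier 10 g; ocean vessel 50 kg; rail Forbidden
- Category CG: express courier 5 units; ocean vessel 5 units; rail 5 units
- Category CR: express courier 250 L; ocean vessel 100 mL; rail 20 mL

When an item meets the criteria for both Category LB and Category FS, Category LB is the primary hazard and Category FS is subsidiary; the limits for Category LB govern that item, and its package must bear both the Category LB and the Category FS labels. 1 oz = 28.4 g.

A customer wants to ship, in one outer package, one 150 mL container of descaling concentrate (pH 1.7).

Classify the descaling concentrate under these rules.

Category CR

Descaling concentrate: pH 1.7 ≤ 2 → Category CR (Corrosive).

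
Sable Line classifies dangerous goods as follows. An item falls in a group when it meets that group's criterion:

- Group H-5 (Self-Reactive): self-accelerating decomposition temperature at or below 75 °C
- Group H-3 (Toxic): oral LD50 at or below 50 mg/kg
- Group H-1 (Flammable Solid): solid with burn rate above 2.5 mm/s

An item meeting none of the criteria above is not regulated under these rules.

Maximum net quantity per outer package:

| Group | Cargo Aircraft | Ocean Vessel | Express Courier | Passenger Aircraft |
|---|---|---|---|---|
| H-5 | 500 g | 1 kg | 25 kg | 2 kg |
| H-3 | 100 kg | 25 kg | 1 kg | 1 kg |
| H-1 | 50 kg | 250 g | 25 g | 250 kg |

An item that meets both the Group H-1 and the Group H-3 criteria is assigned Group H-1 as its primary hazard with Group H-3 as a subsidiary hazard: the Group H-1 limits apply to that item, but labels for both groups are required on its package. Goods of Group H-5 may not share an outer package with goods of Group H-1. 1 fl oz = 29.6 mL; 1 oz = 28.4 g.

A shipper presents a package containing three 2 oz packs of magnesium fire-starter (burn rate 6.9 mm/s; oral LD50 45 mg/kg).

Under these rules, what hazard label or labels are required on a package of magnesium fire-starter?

The magnesium fire-starter has burn rate 6.9 mm/s, which is > 2.5 mm/s, so it is Group H-1 (Flammable Solid).
Magnesium fire-starter: oral LD50 45 mg/kg ≤ 50 mg/kg → Group H-3 (Toxic).
By the precedence rule Group H-1 is primary and Group H-3 is subsidiary, and that rule requires both labels on the package.

Group H-1 and H-3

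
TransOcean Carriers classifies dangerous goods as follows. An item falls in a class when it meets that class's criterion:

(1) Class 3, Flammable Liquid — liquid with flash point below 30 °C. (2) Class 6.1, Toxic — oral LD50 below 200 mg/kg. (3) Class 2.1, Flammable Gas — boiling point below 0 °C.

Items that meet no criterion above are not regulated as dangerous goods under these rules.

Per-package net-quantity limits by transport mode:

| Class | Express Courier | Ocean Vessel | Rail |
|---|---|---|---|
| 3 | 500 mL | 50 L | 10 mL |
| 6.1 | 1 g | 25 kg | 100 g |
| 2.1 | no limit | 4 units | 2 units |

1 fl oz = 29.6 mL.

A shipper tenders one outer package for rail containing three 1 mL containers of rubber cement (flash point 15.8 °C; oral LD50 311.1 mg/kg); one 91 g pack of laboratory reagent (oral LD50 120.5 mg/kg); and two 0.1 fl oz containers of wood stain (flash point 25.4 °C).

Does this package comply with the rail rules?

Rubber cement: flash point 15.8 °C < 30 °C → Class 3 (Flammable Liquid).
The laboratory reagent has oral LD50 120.5 mg/kg, which is < 200 mg/kg, so it is Class 6.1 (Toxic).
Wood stain: flash point 25.4 °C < 30 °C → Class 3 (Flammable Liquid).
Total Class 3: (three 1 mL containers = 3 mL) + (two 0.1 fl oz containers = 5.92 mL) = 8.92 mL.
8.92 mL is within the rail limit of 10 mL for Class 3.
Class 6.1 quantity: 91 g.
91 g ≤ 100 g (rail limit, Class 6.1) — within limit.
Every hazard class is within its rail limit and no segregation rule is violated.

Yes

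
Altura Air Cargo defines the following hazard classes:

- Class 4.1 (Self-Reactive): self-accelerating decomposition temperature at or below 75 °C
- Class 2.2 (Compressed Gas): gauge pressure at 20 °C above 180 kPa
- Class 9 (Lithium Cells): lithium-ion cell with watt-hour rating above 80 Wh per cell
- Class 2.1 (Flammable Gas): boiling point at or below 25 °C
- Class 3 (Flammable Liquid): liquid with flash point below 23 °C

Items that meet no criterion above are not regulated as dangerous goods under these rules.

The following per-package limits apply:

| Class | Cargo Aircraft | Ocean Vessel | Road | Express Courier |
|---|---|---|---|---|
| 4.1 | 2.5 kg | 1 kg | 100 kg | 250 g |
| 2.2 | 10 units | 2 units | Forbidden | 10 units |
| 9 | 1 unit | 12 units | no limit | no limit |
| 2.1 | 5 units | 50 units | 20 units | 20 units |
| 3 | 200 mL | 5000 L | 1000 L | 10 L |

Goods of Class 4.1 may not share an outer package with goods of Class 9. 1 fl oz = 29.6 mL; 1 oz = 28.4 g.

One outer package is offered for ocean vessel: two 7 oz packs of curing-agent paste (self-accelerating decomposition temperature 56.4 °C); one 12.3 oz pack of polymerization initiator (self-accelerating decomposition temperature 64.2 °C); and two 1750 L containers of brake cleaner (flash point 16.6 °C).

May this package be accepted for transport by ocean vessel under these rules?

Yes

With self-accelerating decomposition temperature 56.4 °C (≤ 75 °C), the curing-agent paste falls in Class 4.1.
The polymerization initiator has self-accelerating decomposition temperature 64.2 °C, which is ≤ 75 °C, so it is Class 4.1 (Self-Reactive).
The brake cleaner has flash point 16.6 °C, which is < 23 °C, so it is Class 3 (Flammable Liquid).
Total Class 4.1: (two 7 oz packs = 397.6 g) + (one 12.3 oz pack = 349.32 g) = 746.92 g.
746.92 g is within the ocean vessel limit of 1 kg for Class 4.1.
Class 3 quantity: two 1750 L containers = 3500 L.
3500 L ≤ 5000 L (ocean vessel limit, Class 3) — within limit.
The segregation rule (Class 4.1 with Class 9) does not apply to Class 4.1 with Class 3.
Every hazard class is within its ocean vessel limit and no segregation rule is violated.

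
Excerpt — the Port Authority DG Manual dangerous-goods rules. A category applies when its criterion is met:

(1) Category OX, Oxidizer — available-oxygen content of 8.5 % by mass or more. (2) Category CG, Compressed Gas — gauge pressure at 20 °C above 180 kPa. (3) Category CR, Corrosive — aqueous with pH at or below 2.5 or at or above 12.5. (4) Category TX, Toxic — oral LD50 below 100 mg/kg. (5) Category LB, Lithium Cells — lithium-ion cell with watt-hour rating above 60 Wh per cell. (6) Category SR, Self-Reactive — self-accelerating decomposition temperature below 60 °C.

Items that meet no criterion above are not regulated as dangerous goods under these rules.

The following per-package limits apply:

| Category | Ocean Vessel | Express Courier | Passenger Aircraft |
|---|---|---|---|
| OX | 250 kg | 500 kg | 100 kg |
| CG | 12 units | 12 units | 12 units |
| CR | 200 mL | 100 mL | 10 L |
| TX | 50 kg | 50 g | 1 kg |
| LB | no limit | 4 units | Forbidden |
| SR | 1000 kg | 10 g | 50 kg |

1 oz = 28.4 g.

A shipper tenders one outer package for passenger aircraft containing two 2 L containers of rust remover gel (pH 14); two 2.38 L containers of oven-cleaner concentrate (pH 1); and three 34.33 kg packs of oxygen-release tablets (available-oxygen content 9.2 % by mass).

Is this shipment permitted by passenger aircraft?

No

The rust remover gel has pH 14, which is ≥ 12.5, so it is Category CR (Corrosive).
The oven-cleaner concentrate has pH 1, which is ≤ 2.5, so it is Category CR (Corrosive).
Oxygen-release tablets: available-oxygen content 9.2 % by mass ≥ 8.5 % by mass → Category OX (Oxidizer).
Total Category CR: (two 2 L containers = 4 L) + (two 2.38 L containers = 4.76 L) = 8.76 L.
8.76 L is within the passenger aircraft limit of 10 L for Category CR.
Category OX quantity: three 34.33 kg packs = 102.99 kg.
102.99 kg exceeds the passenger aircraft limit of 100 kg for Category OX.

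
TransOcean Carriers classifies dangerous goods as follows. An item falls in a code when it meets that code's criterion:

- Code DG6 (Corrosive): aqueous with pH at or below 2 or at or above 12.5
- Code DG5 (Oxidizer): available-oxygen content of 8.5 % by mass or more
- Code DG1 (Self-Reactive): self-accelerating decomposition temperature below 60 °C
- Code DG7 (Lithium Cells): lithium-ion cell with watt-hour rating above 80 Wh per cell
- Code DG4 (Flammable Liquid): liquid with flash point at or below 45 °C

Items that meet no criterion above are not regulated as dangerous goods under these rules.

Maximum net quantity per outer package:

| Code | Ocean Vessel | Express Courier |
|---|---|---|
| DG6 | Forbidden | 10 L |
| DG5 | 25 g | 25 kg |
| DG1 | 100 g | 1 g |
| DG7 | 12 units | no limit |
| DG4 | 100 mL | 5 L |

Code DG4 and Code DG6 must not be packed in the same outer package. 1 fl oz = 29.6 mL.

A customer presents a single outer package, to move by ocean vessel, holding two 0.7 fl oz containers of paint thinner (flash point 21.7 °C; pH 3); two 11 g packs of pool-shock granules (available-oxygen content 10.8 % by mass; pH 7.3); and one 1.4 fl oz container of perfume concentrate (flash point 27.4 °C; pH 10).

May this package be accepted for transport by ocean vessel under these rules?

Yes

The paint thinner has flash point 21.7 °C, which is ≤ 45 °C, so it is Code DG4 (Flammable Liquid).
With available-oxygen content 10.8 % by mass (≥ 8.5 % by mass), the pool-shock granules fall in Code DG5.
The perfume concentrate has flash point 27.4 °C, which is ≤ 45 °C, so it is Code DG4 (Flammable Liquid).
Total Code DG4: (two 0.7 fl oz containers = 41.44 mL) + (one 1.4 fl oz container = 41.44 mL) = 82.88 mL.
82.88 mL is within the ocean vessel limit of 100 mL for Code DG4.
Code DG5 quantity: two 11 g packs = 22 g.
That is within the Code DG5 ocean vessel limit of 25 g.
The segregation rule (Code DG4 with Code DG6) does not apply to Code DG4 with Code DG5.
Every hazard code is within its ocean vessel limit and no segregation rule is violated.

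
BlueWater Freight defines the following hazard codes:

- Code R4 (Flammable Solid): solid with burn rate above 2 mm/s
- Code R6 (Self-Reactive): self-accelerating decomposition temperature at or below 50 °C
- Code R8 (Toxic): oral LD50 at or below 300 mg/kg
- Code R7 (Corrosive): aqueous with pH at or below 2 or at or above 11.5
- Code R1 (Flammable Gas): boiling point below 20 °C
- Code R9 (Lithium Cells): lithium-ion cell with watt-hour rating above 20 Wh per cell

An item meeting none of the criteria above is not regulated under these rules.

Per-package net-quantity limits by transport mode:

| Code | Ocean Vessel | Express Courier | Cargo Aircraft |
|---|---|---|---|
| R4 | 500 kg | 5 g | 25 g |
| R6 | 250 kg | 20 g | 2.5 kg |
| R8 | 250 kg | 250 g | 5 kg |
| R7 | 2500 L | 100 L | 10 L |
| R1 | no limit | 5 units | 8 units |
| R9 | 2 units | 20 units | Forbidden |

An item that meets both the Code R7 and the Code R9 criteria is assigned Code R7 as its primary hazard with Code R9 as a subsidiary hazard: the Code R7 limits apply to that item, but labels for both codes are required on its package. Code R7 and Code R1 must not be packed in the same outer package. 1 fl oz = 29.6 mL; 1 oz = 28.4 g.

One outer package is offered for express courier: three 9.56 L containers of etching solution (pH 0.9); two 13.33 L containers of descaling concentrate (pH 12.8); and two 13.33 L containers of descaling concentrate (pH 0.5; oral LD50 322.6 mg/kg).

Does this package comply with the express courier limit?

The etching solution has pH 0.9, which is ≤ 2, so it is Code R7 (Corrosive).
Descaling concentrate: pH 12.8 ≥ 11.5 → Code R7 (Corrosive).
The descaling concentrate has pH 0.5, which is ≤ 2, so it is Code R7 (Corrosive).
Total Code R7: (three 9.56 L containers = 28.68 L) + (two 13.33 L containers = 26.66 L) + (two 13.33 L containers = 26.66 L) = 82 L.
82 L ≤ 100 L (express courier limit, Code R7) — within limit.

Yes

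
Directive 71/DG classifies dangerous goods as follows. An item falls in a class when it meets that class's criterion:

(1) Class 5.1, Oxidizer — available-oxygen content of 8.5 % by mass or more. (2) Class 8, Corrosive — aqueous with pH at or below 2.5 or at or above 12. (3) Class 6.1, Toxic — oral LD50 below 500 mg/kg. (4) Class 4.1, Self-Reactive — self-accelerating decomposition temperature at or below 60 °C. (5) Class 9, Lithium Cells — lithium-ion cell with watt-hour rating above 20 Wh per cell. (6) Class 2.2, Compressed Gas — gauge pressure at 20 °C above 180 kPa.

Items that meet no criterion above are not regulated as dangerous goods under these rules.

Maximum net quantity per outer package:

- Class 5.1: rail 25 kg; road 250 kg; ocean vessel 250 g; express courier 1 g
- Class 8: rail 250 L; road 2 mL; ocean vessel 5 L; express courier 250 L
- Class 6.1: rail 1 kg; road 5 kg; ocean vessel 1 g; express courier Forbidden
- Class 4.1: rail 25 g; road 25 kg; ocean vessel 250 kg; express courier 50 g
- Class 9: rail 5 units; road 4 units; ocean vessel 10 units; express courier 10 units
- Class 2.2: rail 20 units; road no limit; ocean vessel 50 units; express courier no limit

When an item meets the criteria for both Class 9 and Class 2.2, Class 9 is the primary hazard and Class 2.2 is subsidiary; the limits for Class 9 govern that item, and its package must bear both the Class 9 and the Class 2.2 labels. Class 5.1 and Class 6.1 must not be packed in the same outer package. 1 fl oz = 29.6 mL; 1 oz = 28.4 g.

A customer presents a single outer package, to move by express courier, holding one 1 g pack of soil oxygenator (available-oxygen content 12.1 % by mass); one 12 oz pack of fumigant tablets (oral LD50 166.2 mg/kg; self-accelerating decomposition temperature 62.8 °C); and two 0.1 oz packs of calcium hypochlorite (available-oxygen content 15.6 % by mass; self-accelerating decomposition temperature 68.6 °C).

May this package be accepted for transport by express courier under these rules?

With available-oxygen content 12.1 % by mass (≥ 8.5 % by mass), the soil oxygenator falls in Class 5.1.
With oral LD50 166.2 mg/kg (< 500 mg/kg), the fumigant tablets fall in Class 6.1.
With available-oxygen content 15.6 % by mass (≥ 8.5 % by mass), the calcium hypochlorite falls in Class 5.1.
Total Class 5.1: 1 g + (two 0.1 oz packs = 5.68 g) = 6.68 g.
6.68 g exceeds the express courier limit of 1 g for Class 5.1.
Class 6.1 quantity: one 12 oz pack = 340.8 g.
By express courier, Class 6.1 is Forbidden regardless of quantity.
Class 5.1 and Class 6.1 may not share an outer package.

No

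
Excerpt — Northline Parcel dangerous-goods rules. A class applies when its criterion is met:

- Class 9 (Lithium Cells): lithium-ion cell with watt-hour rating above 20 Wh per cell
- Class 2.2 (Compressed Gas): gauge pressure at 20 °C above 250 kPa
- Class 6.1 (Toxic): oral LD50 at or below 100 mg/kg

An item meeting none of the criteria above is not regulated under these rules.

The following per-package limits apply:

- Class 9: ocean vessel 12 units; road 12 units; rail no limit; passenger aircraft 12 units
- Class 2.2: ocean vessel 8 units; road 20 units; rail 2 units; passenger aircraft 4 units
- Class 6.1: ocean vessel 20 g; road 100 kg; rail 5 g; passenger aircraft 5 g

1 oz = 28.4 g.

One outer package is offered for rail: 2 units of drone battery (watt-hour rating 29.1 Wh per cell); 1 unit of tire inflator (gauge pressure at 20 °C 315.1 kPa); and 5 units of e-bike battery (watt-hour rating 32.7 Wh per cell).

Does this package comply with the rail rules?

Yes

Drone battery: watt-hour rating 29.1 Wh per cell > 20 Wh per cell → Class 9 (Lithium Cells).
Tire inflator: gauge pressure at 20 °C 315.1 kPa > 250 kPa → Class 2.2 (Compressed Gas).
E-bike battery: watt-hour rating 32.7 Wh per cell > 20 Wh per cell → Class 9 (Lithium Cells).
Class 9 net quantity: 2 units + 5 units = 7 units.
Class 9 has no per-package limit by rail.
Class 2.2 quantity: 1 unit.
1 unit ≤ 2 units (rail limit, Class 2.2) — within limit.
Every hazard class is within its rail limit and no segregation rule is violated.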